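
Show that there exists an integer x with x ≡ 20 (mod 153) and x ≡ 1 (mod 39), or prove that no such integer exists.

Reduce both congruences modulo 3, which divides 153 and 39: they say x ≡ 20 (mod 3) and x ≡ 1 (mod 3).
But 20 mod 3 = 2 while 1 mod 3 = 1, a contradiction.
Therefore no such x exists.

No such integer exists.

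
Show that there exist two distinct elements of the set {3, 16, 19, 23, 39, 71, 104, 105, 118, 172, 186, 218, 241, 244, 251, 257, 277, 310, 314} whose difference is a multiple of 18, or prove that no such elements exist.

Reduce each element mod 18: 3↦3, 16↦16, 19↦1, 23↦5, 39↦3, 71↦17, 104↦14, 105↦15, 118↦10, 172↦10, 186↦6, 218↦2, 241↦7, 244↦10, 251↦17, 257↦5, 277↦7, 310↦4, 314↦8. The residue 3 repeats (at 3 and 39), and 39 − 3 = 36 = 2·18.

The pair (3, 39) works.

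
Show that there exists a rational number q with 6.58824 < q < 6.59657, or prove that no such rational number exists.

Multiplying by 22: 22·6.58824 = 144.94128 and 22·6.59657 = 145.12454, so the integer 145 lies strictly between them.
Hence 145/22 is a rational number with 6.58824 < 145/22 < 6.59657.

q = 145/22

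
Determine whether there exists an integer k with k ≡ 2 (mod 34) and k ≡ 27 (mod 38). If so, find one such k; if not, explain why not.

gcd(34, 38) = 2. If k ≡ 2 (mod 34) and k ≡ 27 (mod 38), then k ≡ 2 (mod 2) and k ≡ 27 (mod 2).
But 2 mod 2 = 0 while 27 mod 2 = 1, a contradiction.
Hence the system has no solution.

There is no such integer.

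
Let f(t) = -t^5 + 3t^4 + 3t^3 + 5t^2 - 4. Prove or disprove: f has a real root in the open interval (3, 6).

f(3) = 122 and f(6) = -3064, which have opposite signs.
As a polynomial, f is continuous on every closed interval.
By the Intermediate Value Theorem, f takes the value 0 somewhere in the open interval.

Such a root exists.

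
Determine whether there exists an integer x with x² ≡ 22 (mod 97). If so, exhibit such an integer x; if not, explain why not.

x = 64 works: 64² = 4096, and 4096 − 22 = 4074 = 42·97.

x = 64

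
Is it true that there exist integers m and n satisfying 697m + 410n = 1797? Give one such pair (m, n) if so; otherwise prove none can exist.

Any value of 697m + 410n is a multiple of gcd(697, 410) = 41.
But 1797 is not a multiple of 41 (it leaves remainder 34).
Hence no integers m, n satisfy the equation.

No such integers exist.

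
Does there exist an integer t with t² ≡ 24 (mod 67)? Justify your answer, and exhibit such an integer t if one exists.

Take t = 15. Then 15² = 225 = 3·67 + 24, so 15² ≡ 24 (mod 67).

t = 15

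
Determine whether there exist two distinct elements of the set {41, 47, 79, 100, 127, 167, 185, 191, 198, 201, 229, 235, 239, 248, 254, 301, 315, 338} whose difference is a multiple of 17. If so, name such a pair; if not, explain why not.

Yes: 79 and 198.

Both 79 and 198 leave remainder 11 on division by 17; their difference 119 = 7·17 is a multiple of 17.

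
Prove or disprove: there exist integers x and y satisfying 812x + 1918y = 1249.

No such integers exist.

Any value of 812x + 1918y is a multiple of gcd(812, 1918) = 14.
But 1249 is not a multiple of 14 (it leaves remainder 3).
Hence no integers x, y satisfy the equation.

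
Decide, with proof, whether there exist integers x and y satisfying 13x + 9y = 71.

Since gcd(13, 9) = 1, every integer is an integer combination of 13 and 9.
Dividing repeatedly: 13 = 1·9 + 4, 9 = 2·4 + 1, 4 = 4·1 + 0.
Working back up the chain: 1 = 9 − 2·4 = 9 − 2·(13 − 1·9) = −2·13 + 3·9. So 13·(-2) + 9·3 = 1.
Multiplying through by 71: x = (-2)·71 = -142, y = 3·71 = 213 is a solution.
The general solution is x = -142 + 9k, y = 213 − 13k; taking k = 16 gives the smaller pair x = 2, y = 5.
Indeed 13·2 + 9·5 = 26 + 45 = 71.

x = 2, y = 5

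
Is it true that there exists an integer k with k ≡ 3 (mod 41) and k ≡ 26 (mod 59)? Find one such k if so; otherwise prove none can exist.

The moduli 41 and 59 are coprime, so by the Chinese Remainder Theorem a unique solution modulo 2419 exists.
Write k = 3 + 41t and require 3 + 41t ≡ 26 (mod 59), i.e. 41t ≡ 23 (mod 59).
Note 41·36 = 1476 ≡ 1 (mod 59) (as 1476 − 1 = 25·59), so 41⁻¹ ≡ 36.
Multiplying by 36: t ≡ 36·23 = 828 ≡ 2 (mod 59).
With t = 2: k = 3 + 41·2 = 85.
Check: 85 mod 41 = 3, 85 mod 59 = 26. ✓

k = 85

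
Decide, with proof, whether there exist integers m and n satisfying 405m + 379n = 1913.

m = 59, n = -58

Since gcd(405, 379) = 1, every integer is an integer combination of 405 and 379.
Dividing repeatedly: 405 = 1·379 + 26, 379 = 14·26 + 15, 26 = 1·15 + 11, 15 = 1·11 + 4, 11 = 2·4 + 3, 4 = 1·3 + 1, 3 = 3·1 + 0.
Back-substituting, 1 = 4 − 1·3 = 4 − (11 − 2·4) = −11 + 3·4 = −11 + 3·(15 − 1·11) = 3·15 − 4·11 = 3·15 − 4·(26 − 1·15) = −4·26 + 7·15 = −4·26 + 7·(379 − 14·26) = 7·379 − 102·26 = 7·379 − 102·(405 − 1·379) = −102·405 + 109·379; that is, 405·(-102) + 379·109 = 1.
Scaling by 1913 gives the particular solution (m, n) = (-195126, 208517).
Shifting by a multiple of (379, −405) keeps it a solution: m = -195126 + 515·379 = 59, n = 208517 − 515·405 = -58.
Check: 405·59 + 379·(-58) = 23895 − 21982 = 1913. ✓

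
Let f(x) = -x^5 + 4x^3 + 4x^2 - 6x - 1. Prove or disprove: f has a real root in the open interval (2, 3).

Such a root exists.

f(2) = 3 and f(3) = -118, which have opposite signs.
As a polynomial, f is continuous on every closed interval.
By the Intermediate Value Theorem, f takes the value 0 somewhere in the open interval.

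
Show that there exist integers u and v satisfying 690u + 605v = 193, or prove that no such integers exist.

There are no such integers.

gcd(690, 605) = 5, so every integer of the form 690u + 605v is a multiple of 5.
However 193 leaves remainder 3 on division by 5.
So the equation is unsolvable over ℤ.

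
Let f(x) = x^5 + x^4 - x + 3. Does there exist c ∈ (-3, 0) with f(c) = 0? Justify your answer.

f(-3) = -156 and f(0) = 3, which have opposite signs.
As a polynomial, f is continuous on every closed interval.
The Intermediate Value Theorem then guarantees some c ∈ (-3, 0) with f(c) = 0.

Such a root exists.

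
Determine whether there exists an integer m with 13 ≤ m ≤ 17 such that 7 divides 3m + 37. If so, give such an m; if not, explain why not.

For m = 13, 14, …, 17 the values of 3m + 37 modulo 7 are 6, 2, 5, 1, 4 respectively.
The residue 0 does not occur, so no m in [13, 17] makes 3m + 37 a multiple of 7.

No such integer m in that range exists.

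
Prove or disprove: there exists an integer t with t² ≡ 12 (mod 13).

Take t = 5. Then 5² = 25 = 1·13 + 12, so 5² ≡ 12 (mod 13).

t = 5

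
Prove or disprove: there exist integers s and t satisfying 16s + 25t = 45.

s = 20, t = -11

16 and 25 are coprime, so 16s + 25t ranges over all of ℤ.
Dividing repeatedly: 25 = 1·16 + 9, 16 = 1·9 + 7, 9 = 1·7 + 2, 7 = 3·2 + 1, 2 = 2·1 + 0.
Back-substituting, 1 = 7 − 3·2 = 7 − 3·(9 − 1·7) = −3·9 + 4·7 = −3·9 + 4·(16 − 1·9) = 4·16 − 7·9 = 4·16 − 7·(25 − 1·16) = −7·25 + 11·16; that is, 16·11 + 25·(-7) = 1.
Scaling by 45 gives the particular solution (s, t) = (495, -315).
The general solution is s = 495 + 25k, t = -315 − 16k; taking k = -19 gives the smaller pair s = 20, t = -11.
Check: 16·20 + 25·(-11) = 320 − 275 = 45. ✓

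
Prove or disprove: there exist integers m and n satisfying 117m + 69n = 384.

gcd(117, 69) = 3, and 3 divides 384, so integer solutions exist.
Dividing through by 3 reduces the equation to 39m + 23n = 128.
Dividing repeatedly: 39 = 1·23 + 16, 23 = 1·16 + 7, 16 = 2·7 + 2, 7 = 3·2 + 1, 2 = 2·1 + 0.
Back-substituting, 1 = 7 − 3·2 = 7 − 3·(16 − 2·7) = −3·16 + 7·7 = −3·16 + 7·(23 − 1·16) = 7·23 − 10·16 = 7·23 − 10·(39 − 1·23) = −10·39 + 17·23; that is, 39·(-10) + 23·17 = 1.
Multiplying through by 128: m = (-10)·128 = -1280, n = 17·128 = 2176 is a solution.
Adding 56·23 to m and subtracting 56·39 from n gives the tidier solution (8, -8).
Check: 117·8 + 69·(-8) = 936 − 552 = 384. ✓

m = 8, n = -8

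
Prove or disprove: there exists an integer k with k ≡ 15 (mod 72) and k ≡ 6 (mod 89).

gcd(72, 89) = 1, so the Chinese Remainder Theorem guarantees exactly one residue class mod 6408 satisfying both.
Any solution of the first congruence is k = 15 + 72t; substituting into the second, 72t ≡ 6 − 15 ≡ 80 (mod 89).
To invert 72 modulo 89: 89 = 1·72 + 17, 72 = 4·17 + 4, 17 = 4·4 + 1, 4 = 4·1 + 0, and unwinding, 1 = 17 − 4·4 = 17 − 4·(72 − 4·17) = −4·72 + 17·17 = −4·72 + 17·(89 − 1·72) = 17·89 − 21·72. Thus 72⁻¹ ≡ -21 ≡ 68 (mod 89).
Therefore t ≡ 68·80 = 5440 ≡ 11 (mod 89).
With t = 11: k = 15 + 72·11 = 807.
Check: 807 mod 72 = 15, 807 mod 89 = 6. ✓

k = 807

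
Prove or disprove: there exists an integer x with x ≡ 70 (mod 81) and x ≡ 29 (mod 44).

x = 2581

The moduli 81 and 44 are coprime, so by the Chinese Remainder Theorem a unique solution modulo 3564 exists.
Any solution of the first congruence is x = 70 + 81t; substituting into the second, 81t ≡ 29 − 70 ≡ 3 (mod 44).
81 ≡ 37 (mod 44), so this reads 37t ≡ 3 (mod 44). Note 37·25 = 925 ≡ 1 (mod 44) (as 925 − 1 = 21·44), so 37⁻¹ ≡ 25.
Multiplying by 25: t ≡ 25·3 = 75 ≡ 31 (mod 44).
Taking t = 31 gives x = 70 + 81·31 = 2581.
Indeed 2581 ≡ 70 (mod 81) and 2581 ≡ 29 (mod 44).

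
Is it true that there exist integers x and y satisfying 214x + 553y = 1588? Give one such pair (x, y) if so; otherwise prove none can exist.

Since gcd(214, 553) = 1, every integer is an integer combination of 214 and 553.
Run the Euclidean algorithm on 553 and 214: 553 = 2·214 + 125, 214 = 1·125 + 89, 125 = 1·89 + 36, 89 = 2·36 + 17, 36 = 2·17 + 2, 17 = 8·2 + 1, 2 = 2·1 + 0.
Unwinding: 1 = 17 − 8·2 = 17 − 8·(36 − 2·17) = −8·36 + 17·17 = −8·36 + 17·(89 − 2·36) = 17·89 − 42·36 = 17·89 − 42·(125 − 1·89) = −42·125 + 59·89 = −42·125 + 59·(214 − 1·125) = 59·214 − 101·125 = 59·214 − 101·(553 − 2·214) = −101·553 + 261·214, i.e. 214·261 + 553·(-101) = 1.
Multiplying through by 1588: x = 261·1588 = 414468, y = (-101)·1588 = -160388 is a solution.
Subtracting 749·553 from x and adding 749·214 to y gives the tidier solution (271, -102).
Indeed 214·271 + 553·(-102) = 57994 − 56406 = 1588.

x = 271, y = -102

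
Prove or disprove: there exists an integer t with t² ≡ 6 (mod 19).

Take t = 14. Then 14² = 196 = 10·19 + 6, so 14² ≡ 6 (mod 19).

t = 14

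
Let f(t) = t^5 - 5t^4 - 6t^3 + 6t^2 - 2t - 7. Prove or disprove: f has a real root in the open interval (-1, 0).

f(-1) = 1 and f(0) = -7, which have opposite signs.
Since f is a polynomial it is continuous on [-1, 0].
By the Intermediate Value Theorem f must vanish at some point of (-1, 0).

Yes, f has a root in the interval.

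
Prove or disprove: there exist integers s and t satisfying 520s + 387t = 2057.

Since gcd(520, 387) = 1, every integer is an integer combination of 520 and 387.
Euclidean algorithm: 520 = 1·387 + 133, 387 = 2·133 + 121, 133 = 1·121 + 12, 121 = 10·12 + 1, 12 = 12·1 + 0.
Back-substituting, 1 = 121 − 10·12 = 121 − 10·(133 − 1·121) = −10·133 + 11·121 = −10·133 + 11·(387 − 2·133) = 11·387 − 32·133 = 11·387 − 32·(520 − 1·387) = −32·520 + 43·387; that is, 520·(-32) + 387·43 = 1.
Scaling by 2057 gives the particular solution (s, t) = (-65824, 88451).
Shifting by a multiple of (387, −520) keeps it a solution: s = -65824 + 171·387 = 353, t = 88451 − 171·520 = -469.
Indeed 520·353 + 387·(-469) = 183560 − 181503 = 2057.

s = 353, t = -469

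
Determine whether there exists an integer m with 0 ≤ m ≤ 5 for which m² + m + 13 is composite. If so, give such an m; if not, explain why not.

m = 4

At m = 4: 4² + 4 + 13 = 33 = 3·11, which is composite.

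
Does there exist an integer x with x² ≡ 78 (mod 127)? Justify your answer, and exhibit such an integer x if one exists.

Apply Euler's criterion with the prime 127: 78 is a quadratic residue iff 78^63 ≡ 1 (mod 127), and a non-residue iff it is ≡ −1.
Squaring successively (mod 127): 78^2 = 6084 ≡ 115; 78^4 ≡ 115² = 13225 ≡ 17; 78^8 ≡ 17² = 289 ≡ 35; 78^16 ≡ 35² = 1225 ≡ 82; 78^32 ≡ 82² = 6724 ≡ 120.
Since 63 = 32 + 16 + 8 + 4 + 2 + 1, 78^63 ≡ 120 · 82 · 35 · 17 · 115 · 78; multiplying out mod 127: 120·82 = 9840 ≡ 61, then 61·35 = 2135 ≡ 103, then 103·17 = 1751 ≡ 100, then 100·115 = 11500 ≡ 70, then 70·78 = 5460 ≡ 126. Thus 78^63 ≡ 126 ≡ −1 (mod 127).
The value −1 means 78 is a non-residue modulo 127, so x² ≡ 78 (mod 127) is impossible.

No such integer exists.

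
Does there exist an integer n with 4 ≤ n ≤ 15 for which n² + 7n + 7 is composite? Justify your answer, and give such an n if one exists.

n = 14

At n = 14: 14² + 7·14 + 7 = 301 = 7·43, which is composite.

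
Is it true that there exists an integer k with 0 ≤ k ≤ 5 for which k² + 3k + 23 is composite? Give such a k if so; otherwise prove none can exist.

At k = 1: 1² + 3·1 + 23 = 27 = 3·9, which is composite.

k = 1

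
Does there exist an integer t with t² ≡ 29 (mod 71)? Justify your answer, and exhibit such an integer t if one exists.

t = 61 works: 61² = 3721, and 3721 − 29 = 3692 = 52·71.

t = 61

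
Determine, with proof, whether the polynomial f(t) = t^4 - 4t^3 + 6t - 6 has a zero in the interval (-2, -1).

f(-2) = 30 and f(-1) = -7, which have opposite signs.
f is continuous everywhere (it is a polynomial), in particular on [-2, -1].
By the Intermediate Value Theorem f must vanish at some point of (-2, -1).

Yes, f has a root in the interval.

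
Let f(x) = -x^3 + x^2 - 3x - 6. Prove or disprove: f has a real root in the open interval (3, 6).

f has no root in that interval.

Evaluate at the endpoints: f(3) = -33, f(6) = -204 — same sign (negative).
f'(x) = -3x^2 + 2x - 3 has discriminant 2² − 4·(-3)·(-3) = -32 < 0, so f' has no real roots and is negative for every real x.
So f is strictly decreasing; between 3 and 6 its values lie between f(3) = -33 and f(6) = -204, all negative. Therefore f has no root in (3, 6).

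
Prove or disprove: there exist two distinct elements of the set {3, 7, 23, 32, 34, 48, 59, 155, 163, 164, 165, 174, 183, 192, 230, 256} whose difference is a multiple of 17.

Reduce each element modulo 17: 3↦3, 7↦7, 23↦6, 32↦15, 34↦0, 48↦14, 59↦8, 155↦2, 163↦10, 164↦11, 165↦12, 174↦4, 183↦13, 192↦5, 230↦9, 256↦1.
All 16 residues are distinct, so no two elements differ by a multiple of 17.

No such pair exists.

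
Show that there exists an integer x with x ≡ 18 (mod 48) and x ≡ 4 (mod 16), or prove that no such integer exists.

No, no such integer exists.

Both moduli are multiples of 16 = gcd(48, 16), so any solution would satisfy x ≡ 18 and x ≡ 4 modulo 16 simultaneously.
These are incompatible: 18 − 4 = 14 is not divisible by 16.
Hence the system has no solution.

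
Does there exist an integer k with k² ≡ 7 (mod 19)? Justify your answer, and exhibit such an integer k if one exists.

Take k = 11. Then 11² = 121 = 6·19 + 7, so 11² ≡ 7 (mod 19).

k = 11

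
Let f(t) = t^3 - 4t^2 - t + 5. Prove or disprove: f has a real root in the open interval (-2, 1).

f(-2) = -17 and f(1) = 1, which have opposite signs.
As a polynomial, f is continuous on every closed interval.
By the Intermediate Value Theorem f must vanish at some point of (-2, 1).

Yes, f has a root in the interval.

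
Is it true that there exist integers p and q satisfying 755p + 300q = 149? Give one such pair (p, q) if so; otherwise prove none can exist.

Both 755 and 300 are divisible by gcd(755, 300) = 5, hence so is any combination 755p + 300q.
However 149 leaves remainder 4 on division by 5.
Therefore 755p + 300q = 149 has no solution in integers.

No, no such integers exist.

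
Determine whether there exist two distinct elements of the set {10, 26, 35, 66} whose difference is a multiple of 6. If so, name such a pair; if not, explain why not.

Residues mod 6: 10↦4, 26↦2, 35↦5, 66↦0.
These 4 residues are pairwise different, hence no difference of two elements is divisible by 6.

No, no such pair exists.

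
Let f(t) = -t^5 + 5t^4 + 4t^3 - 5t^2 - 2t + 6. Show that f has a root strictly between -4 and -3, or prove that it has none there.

No such root exists.

f(-4) = 1982 and f(-3) = 507, both positive, so a sign-change argument is unavailable; we show f keeps this sign on the whole interval.
Shift to the endpoint -3: with t = -3 − u (0 < u < 1), one computes f(-3 − u) = u^5 + 20u^4 + 146u^3 + 499u^2 + 809u + 507.
All 6 nonzero coefficients of this polynomial in u are positive; hence for u > 0 the value is a sum of positive terms (the constant 507 among them).
So f is strictly positive on (-4, -3); no root exists in the interval.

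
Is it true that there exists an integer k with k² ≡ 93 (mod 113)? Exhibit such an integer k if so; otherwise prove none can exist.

113 is prime, so by Euler's criterion 93 is a square mod 113 iff 93^((113−1)/2) = 93^56 ≡ 1 (mod 113).
Repeated squaring mod 113: 93^2 = 8649 ≡ 61; 93^4 ≡ 61² = 3721 ≡ 105; 93^8 ≡ 105² = 11025 ≡ 64; 93^16 ≡ 64² = 4096 ≡ 28; 93^32 ≡ 28² = 784 ≡ 106.
Since 56 = 32 + 16 + 8, 93^56 ≡ 106 · 28 · 64; multiplying out mod 113: 106·28 = 2968 ≡ 30, then 30·64 = 1920 ≡ 112. Thus 93^56 ≡ 112 ≡ −1 (mod 113).
The value −1 means 93 is a non-residue modulo 113, so k² ≡ 93 (mod 113) is impossible.

There is no such integer.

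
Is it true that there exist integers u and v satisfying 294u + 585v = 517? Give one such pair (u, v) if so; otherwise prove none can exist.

gcd(294, 585) = 3, so every integer of the form 294u + 585v is a multiple of 3.
However 517 leaves remainder 1 on division by 3.
Hence no integers u, v satisfy the equation.

No, no such integers exist.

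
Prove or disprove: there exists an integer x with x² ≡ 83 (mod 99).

Since 3 ∣ 99, a solution of x² ≡ 83 (mod 99) would also satisfy x² ≡ 83 ≡ 2 (mod 3).
Since (3 − x)² ≡ x² (mod 3), it suffices to square x = 0, 1, …, 1: the residues are 0, 1.
The set of squares mod 3 is therefore {0, 1}, which does not contain 2.
Hence no integer x has x² ≡ 83 (mod 99).

No such integer exists.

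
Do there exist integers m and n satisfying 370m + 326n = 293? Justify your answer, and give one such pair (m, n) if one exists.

Both 370 and 326 are divisible by gcd(370, 326) = 2, hence so is any combination 370m + 326n.
But 293 = 2·146 + 1, so 2 ∤ 293.
Hence no integers m, n satisfy the equation.

No, no such integers exist.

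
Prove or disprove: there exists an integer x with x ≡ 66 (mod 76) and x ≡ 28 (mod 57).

x = 142

The moduli are not coprime: gcd(76, 57) = 19. Compatibility requires 19 ∣ (28 − 66) = -38, which holds, so solutions exist.
The integers ≡ 66 (mod 76) are 66, 142, …; their remainders mod 57 are 9, 28, so x = 142 is the first that is ≡ 28 (mod 57).
Check: 142 mod 76 = 66, 142 mod 57 = 28. ✓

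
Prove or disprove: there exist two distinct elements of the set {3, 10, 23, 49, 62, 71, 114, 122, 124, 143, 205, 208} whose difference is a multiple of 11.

3 and 124 are such a pair.

3 mod 11 = 3 and 124 mod 11 = 3, so 124 − 3 = 121 = 11·11.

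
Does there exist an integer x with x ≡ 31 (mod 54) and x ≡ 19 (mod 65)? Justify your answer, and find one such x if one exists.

Since 54 and 65 share no common factor, CRT says the pair of congruences has a solution (unique mod 3510).
Write x = 31 + 54t and require 31 + 54t ≡ 19 (mod 65), i.e. 54t ≡ 53 (mod 65).
Note 54·59 = 3186 ≡ 1 (mod 65) (as 3186 − 1 = 49·65), so 54⁻¹ ≡ 59.
Multiplying by 59: t ≡ 59·53 = 3127 ≡ 7 (mod 65).
With t = 7: x = 31 + 54·7 = 409.
Check: 409 mod 54 = 31, 409 mod 65 = 19. ✓

x = 409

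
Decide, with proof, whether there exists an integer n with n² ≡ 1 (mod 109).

n = 108

n = 108 works: 108² = 11664, and 11664 − 1 = 11663 = 107·109.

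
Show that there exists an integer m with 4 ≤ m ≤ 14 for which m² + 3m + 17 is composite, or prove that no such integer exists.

m = 7

At m = 7: 7² + 3·7 + 17 = 87 = 3·29, which is composite.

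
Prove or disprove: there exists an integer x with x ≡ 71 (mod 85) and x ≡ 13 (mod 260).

Both moduli are multiples of 5 = gcd(85, 260), so any solution would satisfy x ≡ 71 and x ≡ 13 modulo 5 simultaneously.
However 71 ≡ 1 and 13 ≡ 3 (mod 5), and 1 ≠ 3.
Therefore no such x exists.

No, no such integer exists.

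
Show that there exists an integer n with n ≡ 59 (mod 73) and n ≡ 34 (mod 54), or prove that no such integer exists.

n = 3490

gcd(73, 54) = 1, so the Chinese Remainder Theorem guarantees exactly one residue class mod 3942 satisfying both.
Any solution of the first congruence is n = 59 + 73t; substituting into the second, 73t ≡ 34 − 59 ≡ 29 (mod 54).
73 ≡ 19 (mod 54), so this reads 19t ≡ 29 (mod 54). Invert 19 mod 54 by the Euclidean algorithm: 54 = 2·19 + 16, 19 = 1·16 + 3, 16 = 5·3 + 1, 3 = 3·1 + 0; back-substituting, 1 = 16 − 5·3 = 16 − 5·(19 − 1·16) = −5·19 + 6·16 = −5·19 + 6·(54 − 2·19) = 6·54 − 17·19. Hence 19·(-17) ≡ 1, so 19⁻¹ ≡ -17 ≡ 37 (mod 54).
Multiplying by 37: t ≡ 37·29 = 1073 ≡ 47 (mod 54).
Taking t = 47 gives n = 59 + 73·47 = 3490.
Check: 3490 mod 73 = 59, 3490 mod 54 = 34. ✓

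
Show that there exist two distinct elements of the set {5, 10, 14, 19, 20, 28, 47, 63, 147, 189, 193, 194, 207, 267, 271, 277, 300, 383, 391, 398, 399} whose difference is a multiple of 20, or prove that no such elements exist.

Yes: 14 and 194.

Reduce each element mod 20: 5↦5, 10↦10, 14↦14, 19↦19, 20↦0, 28↦8, 47↦7, 63↦3, 147↦7, 189↦9, 193↦13, 194↦14, 207↦7, 267↦7, 271↦11, 277↦17, 300↦0, 383↦3, 391↦11, 398↦18, 399↦19. The residue 14 repeats (at 14 and 194), and 194 − 14 = 180 = 9·20.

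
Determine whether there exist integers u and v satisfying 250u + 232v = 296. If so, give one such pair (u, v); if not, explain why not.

u = 68, v = -72

Every value of 250u + 232v is a multiple of gcd(250, 232) = 2; since 2 ∣ 296, solutions exist.
Dividing through by 2 reduces the equation to 125u + 116v = 148.
Run the Euclidean algorithm on 125 and 116: 125 = 1·116 + 9, 116 = 12·9 + 8, 9 = 1·8 + 1, 8 = 8·1 + 0.
Working back up the chain: 1 = 9 − 1·8 = 9 − (116 − 12·9) = −116 + 13·9 = −116 + 13·(125 − 1·116) = 13·125 − 14·116. So 125·13 + 116·(-14) = 1.
Scaling by 148 gives the particular solution (u, v) = (1924, -2072).
The general solution is u = 1924 + 116k, v = -2072 − 125k; taking k = -16 gives the smaller pair u = 68, v = -72.
Indeed 250·68 + 232·(-72) = 17000 − 16704 = 296.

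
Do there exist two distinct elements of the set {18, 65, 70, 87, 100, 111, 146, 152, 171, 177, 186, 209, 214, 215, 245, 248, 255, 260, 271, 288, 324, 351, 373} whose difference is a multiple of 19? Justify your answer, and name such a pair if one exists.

Both 65 and 255 leave remainder 8 on division by 19; their difference 190 = 10·19 is a multiple of 19.

The pair (65, 255) works.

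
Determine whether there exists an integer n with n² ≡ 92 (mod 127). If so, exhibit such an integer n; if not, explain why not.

127 is prime, so by Euler's criterion 92 is a square mod 127 iff 92^((127−1)/2) = 92^63 ≡ 1 (mod 127).
Squaring successively (mod 127): 92^2 = 8464 ≡ 82; 92^4 ≡ 82² = 6724 ≡ 120; 92^8 ≡ 120² = 14400 ≡ 49; 92^16 ≡ 49² = 2401 ≡ 115; 92^32 ≡ 115² = 13225 ≡ 17.
Since 63 = 32 + 16 + 8 + 4 + 2 + 1, 92^63 ≡ 17 · 115 · 49 · 120 · 82 · 92; multiplying out mod 127: 17·115 = 1955 ≡ 50, then 50·49 = 2450 ≡ 37, then 37·120 = 4440 ≡ 122, then 122·82 = 10004 ≡ 98, then 98·92 = 9016 ≡ 126. Thus 92^63 ≡ 126 ≡ −1 (mod 127).
By Euler's criterion 92 is a quadratic non-residue mod 127: no n satisfies n² ≡ 92 (mod 127).

No, no such integer exists.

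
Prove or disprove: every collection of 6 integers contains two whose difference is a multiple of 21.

No, the set {43, 44, 45, 46, 47, 48} is a counterexample.

Try 6 consecutive integers, 43, 44, …, 48. Their remainders mod 21 are 1, 2, 3, 4, 5, 6 — pairwise different, as any 6 ≤ 21 consecutive integers have distinct residues.
No two share a residue, so no pair has difference divisible by 21; the claim fails for this set.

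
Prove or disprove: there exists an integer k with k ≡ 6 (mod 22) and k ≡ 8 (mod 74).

gcd(22, 74) = 2. A simultaneous solution exists iff 6 ≡ 8 (mod 2); here 6 mod 2 = 0 = 8 mod 2, so it does.
Put k = 6 + 22t, so we need 22t ≡ 2 (mod 74), equivalently (divide by 2) 11t ≡ 1 (mod 37).
To invert 11 modulo 37: 37 = 3·11 + 4, 11 = 2·4 + 3, 4 = 1·3 + 1, 3 = 3·1 + 0, and unwinding, 1 = 4 − 1·3 = 4 − (11 − 2·4) = −11 + 3·4 = −11 + 3·(37 − 3·11) = 3·37 − 10·11. Thus 11⁻¹ ≡ -10 ≡ 27 (mod 37).
Therefore t ≡ 27·1 = 27 (mod 37).
Then k = 6 + 22·27 = 600.
Indeed 600 ≡ 6 (mod 22) and 600 ≡ 8 (mod 74).

k = 600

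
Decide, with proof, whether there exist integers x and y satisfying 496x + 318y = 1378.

x = 106, y = -161

Every value of 496x + 318y is a multiple of gcd(496, 318) = 2; since 2 ∣ 1378, solutions exist.
Dividing through by 2 reduces the equation to 248x + 159y = 689.
Dividing repeatedly: 248 = 1·159 + 89, 159 = 1·89 + 70, 89 = 1·70 + 19, 70 = 3·19 + 13, 19 = 1·13 + 6, 13 = 2·6 + 1, 6 = 6·1 + 0.
Unwinding: 1 = 13 − 2·6 = 13 − 2·(19 − 1·13) = −2·19 + 3·13 = −2·19 + 3·(70 − 3·19) = 3·70 − 11·19 = 3·70 − 11·(89 − 1·70) = −11·89 + 14·70 = −11·89 + 14·(159 − 1·89) = 14·159 − 25·89 = 14·159 − 25·(248 − 1·159) = −25·248 + 39·159, i.e. 248·(-25) + 159·39 = 1.
Times 689: 248·(-17225) + 159·26871 = 689, so (-17225, 26871) solves it.
The general solution is x = -17225 + 159k, y = 26871 − 248k; taking k = 109 gives the smaller pair x = 106, y = -161.
Check: 496·106 + 318·(-161) = 52576 − 51198 = 1378. ✓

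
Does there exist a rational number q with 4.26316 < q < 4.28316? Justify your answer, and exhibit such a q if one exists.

Look for a denominator N such that an integer falls strictly between N·4.26316 and N·4.28316. N = 11 works: 11·4.26316 = 46.89476 < 47 < 47.11476 = 11·4.28316.
Dividing back, 4.26316 < 47/11 < 4.28316, and 47/11 is rational.

q = 47/11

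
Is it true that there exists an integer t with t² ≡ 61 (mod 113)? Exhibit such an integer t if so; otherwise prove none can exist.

t = 20

t = 20 works: 20² = 400, and 400 − 61 = 339 = 3·113.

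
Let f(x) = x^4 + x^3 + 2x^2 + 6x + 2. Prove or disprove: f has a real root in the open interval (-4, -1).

Yes, f has a root in the interval.

f(-4) = 202 and f(-1) = -2, which have opposite signs.
As a polynomial, f is continuous on every closed interval.
By the Intermediate Value Theorem, f takes the value 0 somewhere in the open interval.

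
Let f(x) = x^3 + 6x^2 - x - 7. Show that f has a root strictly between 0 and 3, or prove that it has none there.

Yes, f has a root in the interval.

f(0) = -7 and f(3) = 71, which have opposite signs.
As a polynomial, f is continuous on every closed interval.
By the Intermediate Value Theorem, f takes the value 0 somewhere in the open interval.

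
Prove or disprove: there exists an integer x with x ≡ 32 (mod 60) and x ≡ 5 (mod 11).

x = 632

The moduli 60 and 11 are coprime, so by the Chinese Remainder Theorem a unique solution modulo 660 exists.
Any solution of the first congruence is x = 32 + 60t; substituting into the second, 60t ≡ 5 − 32 ≡ 6 (mod 11).
60 ≡ 5 (mod 11), so this reads 5t ≡ 6 (mod 11). Invert 5 mod 11 by the Euclidean algorithm: 11 = 2·5 + 1, 5 = 5·1 + 0; back-substituting, 1 = 11 − 2·5. Hence 5·(-2) ≡ 1, so 5⁻¹ ≡ -2 ≡ 9 (mod 11).
Multiplying by 9: t ≡ 9·6 = 54 ≡ 10 (mod 11).
With t = 10: x = 32 + 60·10 = 632.
Check: 632 mod 60 = 32, 632 mod 11 = 5. ✓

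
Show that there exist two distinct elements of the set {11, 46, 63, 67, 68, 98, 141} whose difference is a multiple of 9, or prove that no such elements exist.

No, no such pair exists.

Residues mod 9: 11↦2, 46↦1, 63↦0, 67↦4, 68↦5, 98↦8, 141↦6.
These 7 residues are pairwise different, hence no difference of two elements is divisible by 9.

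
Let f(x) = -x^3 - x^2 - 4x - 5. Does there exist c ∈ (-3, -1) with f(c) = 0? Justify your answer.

Such a root exists.

f(-3) = 25 and f(-1) = -1, which have opposite signs.
As a polynomial, f is continuous on every closed interval.
The Intermediate Value Theorem then guarantees some c ∈ (-3, -1) with f(c) = 0.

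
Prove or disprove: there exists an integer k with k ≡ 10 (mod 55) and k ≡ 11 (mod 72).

The moduli 55 and 72 are coprime, so by the Chinese Remainder Theorem a unique solution modulo 3960 exists.
Write k = 10 + 55t and require 10 + 55t ≡ 11 (mod 72), i.e. 55t ≡ 1 (mod 72).
Note 55·55 = 3025 ≡ 1 (mod 72) (as 3025 − 1 = 42·72), so 55⁻¹ ≡ 55.
Therefore t ≡ 55·1 = 55 (mod 72).
Taking t = 55 gives k = 10 + 55·55 = 3035.
Verify: 3035 = 55·55 + 10 and 3035 = 42·72 + 11. ✓

k = 3035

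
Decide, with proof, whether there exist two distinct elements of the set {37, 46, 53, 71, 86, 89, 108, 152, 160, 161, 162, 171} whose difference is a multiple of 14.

Two integers differ by a multiple of 14 exactly when they have the same residue mod 14. The residues are 37↦9, 46↦4, 53↦11, 71↦1, 86↦2, 89↦5, 108↦10, 152↦12, 160↦6, 161↦7, 162↦8, 171↦3.
All 12 residues are distinct, so no two elements differ by a multiple of 14.

No, no such pair exists.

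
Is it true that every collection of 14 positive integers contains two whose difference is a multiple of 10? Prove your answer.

Each integer lies in one of the 10 residue classes modulo 10.
Since 14 > 10, two of the 14 integers must share a residue class by the pigeonhole principle; call them a and b.
Then a ≡ b (mod 10), i.e. 10 ∣ (a − b).

True.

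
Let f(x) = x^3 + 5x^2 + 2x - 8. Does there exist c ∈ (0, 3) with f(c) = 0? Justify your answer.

f(0) = -8 and f(3) = 70, which have opposite signs.
f is continuous everywhere (it is a polynomial), in particular on [0, 3].
The Intermediate Value Theorem then guarantees some c ∈ (0, 3) with f(c) = 0.

Yes, f has a root in the interval.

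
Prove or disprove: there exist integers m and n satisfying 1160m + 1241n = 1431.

m = 396, n = -369

Since gcd(1160, 1241) = 1, every integer is an integer combination of 1160 and 1241.
Dividing repeatedly: 1241 = 1·1160 + 81, 1160 = 14·81 + 26, 81 = 3·26 + 3, 26 = 8·3 + 2, 3 = 1·2 + 1, 2 = 2·1 + 0.
Back-substituting, 1 = 3 − 1·2 = 3 − (26 − 8·3) = −26 + 9·3 = −26 + 9·(81 − 3·26) = 9·81 − 28·26 = 9·81 − 28·(1160 − 14·81) = −28·1160 + 401·81 = −28·1160 + 401·(1241 − 1·1160) = 401·1241 − 429·1160; that is, 1160·(-429) + 1241·401 = 1.
Multiplying through by 1431: m = (-429)·1431 = -613899, n = 401·1431 = 573831 is a solution.
Adding 495·1241 to m and subtracting 495·1160 from n gives the tidier solution (396, -369).
Check: 1160·396 + 1241·(-369) = 459360 − 457929 = 1431. ✓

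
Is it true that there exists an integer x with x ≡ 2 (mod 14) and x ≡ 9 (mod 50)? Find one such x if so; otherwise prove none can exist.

Both moduli are multiples of 2 = gcd(14, 50), so any solution would satisfy x ≡ 2 and x ≡ 9 modulo 2 simultaneously.
However 2 ≡ 0 and 9 ≡ 1 (mod 2), and 0 ≠ 1.
Therefore no such x exists.

No such integer exists.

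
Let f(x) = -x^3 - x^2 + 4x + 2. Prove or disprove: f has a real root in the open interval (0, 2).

f(0) = 2 and f(2) = -2, which have opposite signs.
f is continuous everywhere (it is a polynomial), in particular on [0, 2].
By the Intermediate Value Theorem f must vanish at some point of (0, 2).

Yes, f has a root in the interval.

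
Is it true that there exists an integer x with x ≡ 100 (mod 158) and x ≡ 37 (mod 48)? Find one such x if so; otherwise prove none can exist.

No such integer exists.

Both moduli are multiples of 2 = gcd(158, 48), so any solution would satisfy x ≡ 100 and x ≡ 37 modulo 2 simultaneously.
These are incompatible: 100 − 37 = 63 is not divisible by 2.
So no integer satisfies both congruences.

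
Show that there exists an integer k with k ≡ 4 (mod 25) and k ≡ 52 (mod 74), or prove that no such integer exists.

gcd(25, 74) = 1, so the Chinese Remainder Theorem guarantees exactly one residue class mod 1850 satisfying both.
Write k = 4 + 25t and require 4 + 25t ≡ 52 (mod 74), i.e. 25t ≡ 48 (mod 74).
Invert 25 mod 74 by the Euclidean algorithm: 74 = 2·25 + 24, 25 = 1·24 + 1, 24 = 24·1 + 0; back-substituting, 1 = 25 − 1·24 = 25 − (74 − 2·25) = −74 + 3·25. Hence 25·3 ≡ 1, so 25⁻¹ ≡ 3 (mod 74).
Multiplying by 3: t ≡ 3·48 = 144 ≡ 70 (mod 74).
With t = 70: k = 4 + 25·70 = 1754.
Verify: 1754 = 70·25 + 4 and 1754 = 23·74 + 52. ✓

k = 1754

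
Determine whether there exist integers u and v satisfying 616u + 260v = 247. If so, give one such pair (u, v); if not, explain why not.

gcd(616, 260) = 4, so every integer of the form 616u + 260v is a multiple of 4.
However 247 leaves remainder 3 on division by 4.
So the equation is unsolvable over ℤ.

No such integers exist.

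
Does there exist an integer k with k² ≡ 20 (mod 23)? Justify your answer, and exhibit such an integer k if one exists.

No, no such integer exists.

23 is prime, so by Euler's criterion 20 is a square mod 23 iff 20^((23−1)/2) = 20^11 ≡ 1 (mod 23).
Squaring successively (mod 23): 20^2 = 400 ≡ 9; 20^4 ≡ 9² = 81 ≡ 12; 20^8 ≡ 12² = 144 ≡ 6.
Since 11 = 8 + 2 + 1, 20^11 ≡ 6 · 9 · 20; multiplying out mod 23: 6·9 = 54 ≡ 8, then 8·20 = 160 ≡ 22. Thus 20^11 ≡ 22 ≡ −1 (mod 23).
By Euler's criterion 20 is a quadratic non-residue mod 23: no k satisfies k² ≡ 20 (mod 23).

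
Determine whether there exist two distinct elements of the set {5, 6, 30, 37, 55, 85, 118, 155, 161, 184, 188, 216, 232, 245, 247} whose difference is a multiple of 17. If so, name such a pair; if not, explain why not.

Two integers differ by a multiple of 17 exactly when they have the same residue mod 17. The residues are 5↦5, 6↦6, 30↦13, 37↦3, 55↦4, 85↦0, 118↦16, 155↦2, 161↦8, 184↦14, 188↦1, 216↦12, 232↦11, 245↦7, 247↦9.
These 15 residues are pairwise different, hence no difference of two elements is divisible by 17.

There is no such pair.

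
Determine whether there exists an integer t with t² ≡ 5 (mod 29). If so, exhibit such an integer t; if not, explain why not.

t = 11

Take t = 11. Then 11² = 121 = 4·29 + 5, so 11² ≡ 5 (mod 29).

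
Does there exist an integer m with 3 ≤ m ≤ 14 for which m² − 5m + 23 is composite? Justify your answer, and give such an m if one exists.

There is no such integer m in that range.

The values for m = 3, 4, …, 14 are 17, 19, 23, 29, 37, 47, 59, 73, 89, 107, 127, 149, and each of these is prime.
So no value in the range makes the expression composite.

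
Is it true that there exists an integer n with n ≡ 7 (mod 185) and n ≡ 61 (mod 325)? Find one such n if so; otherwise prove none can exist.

No such integer exists.

gcd(185, 325) = 5. If n ≡ 7 (mod 185) and n ≡ 61 (mod 325), then n ≡ 7 (mod 5) and n ≡ 61 (mod 5).
These are incompatible: 7 − 61 = -54 is not divisible by 5.
Therefore no such n exists.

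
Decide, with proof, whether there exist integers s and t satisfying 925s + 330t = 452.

gcd(925, 330) = 5, so every integer of the form 925s + 330t is a multiple of 5.
However 452 leaves remainder 2 on division by 5.
Hence no integers s, t satisfy the equation.

No such integers exist.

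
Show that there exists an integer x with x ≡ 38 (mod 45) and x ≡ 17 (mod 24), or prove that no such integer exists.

x = 353

The moduli are not coprime: gcd(45, 24) = 3. Compatibility requires 3 ∣ (17 − 38) = -21, which holds, so solutions exist.
The integers ≡ 38 (mod 45) are 38, 83, 128, 173, 218, 263, 308, 353, …; their remainders mod 24 are 14, 11, 8, 5, 2, 23, 20, 17, so x = 353 is the first that is ≡ 17 (mod 24).
Check: 353 mod 45 = 38, 353 mod 24 = 17. ✓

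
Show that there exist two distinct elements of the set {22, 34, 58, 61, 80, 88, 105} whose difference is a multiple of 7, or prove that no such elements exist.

Reduce each element modulo 7: 22↦1, 34↦6, 58↦2, 61↦5, 80↦3, 88↦4, 105↦0.
No residue repeats among the 7 elements, so no pair has difference ≡ 0 (mod 7).

There is no such pair.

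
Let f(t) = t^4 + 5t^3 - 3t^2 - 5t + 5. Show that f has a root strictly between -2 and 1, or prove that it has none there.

Such a root exists.

f(-2) = -21 and f(1) = 3, which have opposite signs.
As a polynomial, f is continuous on every closed interval.
By the Intermediate Value Theorem, f takes the value 0 somewhere in the open interval.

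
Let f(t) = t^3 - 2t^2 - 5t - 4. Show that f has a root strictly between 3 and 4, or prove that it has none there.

f(3) = -10 and f(4) = 8, which have opposite signs.
As a polynomial, f is continuous on every closed interval.
By the Intermediate Value Theorem, f takes the value 0 somewhere in the open interval.

Yes, f has a root in the interval.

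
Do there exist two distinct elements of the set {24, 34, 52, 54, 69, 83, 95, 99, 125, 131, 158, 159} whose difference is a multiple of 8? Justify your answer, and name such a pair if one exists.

54 mod 8 = 6 and 158 mod 8 = 6, so 158 − 54 = 104 = 13·8.

54 and 158 are such a pair.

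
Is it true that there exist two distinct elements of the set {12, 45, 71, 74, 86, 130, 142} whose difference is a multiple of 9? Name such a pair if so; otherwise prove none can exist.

Residues mod 9: 12↦3, 45↦0, 71↦8, 74↦2, 86↦5, 130↦4, 142↦7.
No residue repeats among the 7 elements, so no pair has difference ≡ 0 (mod 9).

No, no such pair exists.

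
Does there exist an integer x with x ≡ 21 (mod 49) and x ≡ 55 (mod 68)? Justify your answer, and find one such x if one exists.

The moduli 49 and 68 are coprime, so by the Chinese Remainder Theorem a unique solution modulo 3332 exists.
Write x = 21 + 49t and require 21 + 49t ≡ 55 (mod 68), i.e. 49t ≡ 34 (mod 68).
Note 49·25 = 1225 ≡ 1 (mod 68) (as 1225 − 1 = 18·68), so 49⁻¹ ≡ 25.
Multiplying by 25: t ≡ 25·34 = 850 ≡ 34 (mod 68).
With t = 34: x = 21 + 49·34 = 1687.
Verify: 1687 = 34·49 + 21 and 1687 = 24·68 + 55. ✓

x = 1687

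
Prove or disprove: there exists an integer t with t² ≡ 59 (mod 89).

89 is prime, so by Euler's criterion 59 is a square mod 89 iff 59^((89−1)/2) = 59^44 ≡ 1 (mod 89).
Squaring successively (mod 89): 59^2 = 3481 ≡ 10; 59^4 ≡ 10² = 100 ≡ 11; 59^8 ≡ 11² = 121 ≡ 32; 59^16 ≡ 32² = 1024 ≡ 45; 59^32 ≡ 45² = 2025 ≡ 67.
Since 44 = 32 + 8 + 4, 59^44 ≡ 67 · 32 · 11; multiplying out mod 89: 67·32 = 2144 ≡ 8, then 8·11 = 88 ≡ 88. Thus 59^44 ≡ 88 ≡ −1 (mod 89).
By Euler's criterion 59 is a quadratic non-residue mod 89: no t satisfies t² ≡ 59 (mod 89).

No, no such integer exists.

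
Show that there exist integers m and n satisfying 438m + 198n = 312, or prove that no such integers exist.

Every value of 438m + 198n is a multiple of gcd(438, 198) = 6; since 6 ∣ 312, solutions exist.
Dividing through by 6 reduces the equation to 73m + 33n = 52.
Run the Euclidean algorithm on 73 and 33: 73 = 2·33 + 7, 33 = 4·7 + 5, 7 = 1·5 + 2, 5 = 2·2 + 1, 2 = 2·1 + 0.
Working back up the chain: 1 = 5 − 2·2 = 5 − 2·(7 − 1·5) = −2·7 + 3·5 = −2·7 + 3·(33 − 4·7) = 3·33 − 14·7 = 3·33 − 14·(73 − 2·33) = −14·73 + 31·33. So 73·(-14) + 33·31 = 1.
Times 52: 73·(-728) + 33·1612 = 52, so (-728, 1612) solves it.
The general solution is m = -728 + 33k, n = 1612 − 73k; taking k = 23 gives the smaller pair m = 31, n = -67.
Indeed 438·31 + 198·(-67) = 13578 − 13266 = 312.

m = 31, n = -67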